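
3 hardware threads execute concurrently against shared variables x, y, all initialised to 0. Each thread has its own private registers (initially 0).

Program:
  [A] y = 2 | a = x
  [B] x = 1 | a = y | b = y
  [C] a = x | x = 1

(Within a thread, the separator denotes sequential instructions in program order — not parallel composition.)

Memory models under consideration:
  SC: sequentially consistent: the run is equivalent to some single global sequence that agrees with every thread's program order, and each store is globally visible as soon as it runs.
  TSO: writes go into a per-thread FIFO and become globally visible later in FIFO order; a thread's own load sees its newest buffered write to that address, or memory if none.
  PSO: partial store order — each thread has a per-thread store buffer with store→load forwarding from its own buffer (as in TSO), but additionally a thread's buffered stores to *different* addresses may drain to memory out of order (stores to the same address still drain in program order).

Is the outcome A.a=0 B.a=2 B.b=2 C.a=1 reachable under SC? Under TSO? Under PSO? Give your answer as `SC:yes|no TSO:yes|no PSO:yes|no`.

SC:yes TSO:yes PSO:yes

outcome vector order: (A.a,B.a,B.b,C.a)
[SC] allowed = {<0 2 2 0>, <0 2 2 1>, <1 0 0 0>, <1 0 0 1>, <1 0 2 0>, <1 0 2 1>, <1 2 2 0>, <1 2 2 1>}
[TSO] allowed = {<0 0 0 0>, <0 0 0 1>, <0 0 2 0>, <0 0 2 1>, <0 2 2 0>, <0 2 2 1>, <1 0 0 0>, <1 0 0 1>, <1 0 2 0>, <1 0 2 1>, <1 2 2 0>, <1 2 2 1>}
[PSO] allowed = {<0 0 0 0>, <0 0 0 1>, <0 0 2 0>, <0 0 2 1>, <0 2 2 0>, <0 2 2 1>, <1 0 0 0>, <1 0 0 1>, <1 0 2 0>, <1 0 2 1>, <1 2 2 0>, <1 2 2 1>}
target <0 2 2 1> ∈ {SC,TSO,PSO}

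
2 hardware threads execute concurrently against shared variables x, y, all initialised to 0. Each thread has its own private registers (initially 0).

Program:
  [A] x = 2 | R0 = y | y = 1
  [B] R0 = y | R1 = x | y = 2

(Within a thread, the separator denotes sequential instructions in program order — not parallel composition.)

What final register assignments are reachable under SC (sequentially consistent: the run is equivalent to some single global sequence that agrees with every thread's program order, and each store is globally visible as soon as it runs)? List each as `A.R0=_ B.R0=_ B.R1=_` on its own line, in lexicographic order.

A.R0=0 B.R0=0 B.R1=0
A.R0=0 B.R0=0 B.R1=2
A.R0=0 B.R0=1 B.R1=2
A.R0=2 B.R0=0 B.R1=0
A.R0=2 B.R0=0 B.R1=2

outcome vector order: (A.R0,B.R0,B.R1)
|SC outcomes| = 5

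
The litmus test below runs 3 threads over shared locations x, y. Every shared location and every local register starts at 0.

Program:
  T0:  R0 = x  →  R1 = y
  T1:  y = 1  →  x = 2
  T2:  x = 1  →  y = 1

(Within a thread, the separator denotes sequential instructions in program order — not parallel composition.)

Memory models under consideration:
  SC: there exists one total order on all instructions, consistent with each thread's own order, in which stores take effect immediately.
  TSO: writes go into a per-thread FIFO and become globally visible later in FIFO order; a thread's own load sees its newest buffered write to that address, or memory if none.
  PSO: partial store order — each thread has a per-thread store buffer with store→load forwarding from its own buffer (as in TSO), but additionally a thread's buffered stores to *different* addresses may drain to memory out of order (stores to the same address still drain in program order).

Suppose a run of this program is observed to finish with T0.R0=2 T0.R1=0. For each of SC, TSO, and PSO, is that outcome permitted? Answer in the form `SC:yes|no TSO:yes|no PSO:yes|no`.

SC:no TSO:no PSO:yes

outcome vector order: (T0.R0,T0.R1)
under SC → 0/0, 0/1, 1/0, 1/1, 2/1
under TSO → 0/0, 0/1, 1/0, 1/1, 2/1
under PSO → 0/0, 0/1, 1/0, 1/1, 2/0, 2/1
target 2/0 ∈ {PSO}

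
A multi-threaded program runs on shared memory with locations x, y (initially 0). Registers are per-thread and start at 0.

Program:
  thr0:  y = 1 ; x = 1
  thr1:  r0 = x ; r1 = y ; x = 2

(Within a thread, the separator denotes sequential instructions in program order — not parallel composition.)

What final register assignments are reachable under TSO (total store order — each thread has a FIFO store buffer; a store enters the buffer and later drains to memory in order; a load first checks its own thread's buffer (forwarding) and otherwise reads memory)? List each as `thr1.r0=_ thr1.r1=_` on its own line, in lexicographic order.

outcome vector order: (thr1.r0,thr1.r1)
|TSO outcomes| = 3

thr1.r0=0 thr1.r1=0
thr1.r0=0 thr1.r1=1
thr1.r0=1 thr1.r1=1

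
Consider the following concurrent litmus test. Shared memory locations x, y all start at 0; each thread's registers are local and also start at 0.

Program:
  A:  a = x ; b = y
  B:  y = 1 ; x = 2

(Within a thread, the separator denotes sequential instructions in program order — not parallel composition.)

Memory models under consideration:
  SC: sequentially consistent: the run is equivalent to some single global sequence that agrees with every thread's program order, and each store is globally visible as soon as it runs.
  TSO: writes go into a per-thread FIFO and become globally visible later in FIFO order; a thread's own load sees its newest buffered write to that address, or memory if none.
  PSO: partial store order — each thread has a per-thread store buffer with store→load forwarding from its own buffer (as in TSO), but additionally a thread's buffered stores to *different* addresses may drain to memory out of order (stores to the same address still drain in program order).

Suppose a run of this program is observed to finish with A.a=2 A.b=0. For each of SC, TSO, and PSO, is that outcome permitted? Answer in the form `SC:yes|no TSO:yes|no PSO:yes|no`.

outcome vector order: (A.a,A.b)
under SC → <0 0>, <0 1>, <2 1>
under TSO → <0 0>, <0 1>, <2 1>
under PSO → <0 0>, <0 1>, <2 0>, <2 1>
target <2 0> ∈ {PSO}

SC:no TSO:no PSO:yes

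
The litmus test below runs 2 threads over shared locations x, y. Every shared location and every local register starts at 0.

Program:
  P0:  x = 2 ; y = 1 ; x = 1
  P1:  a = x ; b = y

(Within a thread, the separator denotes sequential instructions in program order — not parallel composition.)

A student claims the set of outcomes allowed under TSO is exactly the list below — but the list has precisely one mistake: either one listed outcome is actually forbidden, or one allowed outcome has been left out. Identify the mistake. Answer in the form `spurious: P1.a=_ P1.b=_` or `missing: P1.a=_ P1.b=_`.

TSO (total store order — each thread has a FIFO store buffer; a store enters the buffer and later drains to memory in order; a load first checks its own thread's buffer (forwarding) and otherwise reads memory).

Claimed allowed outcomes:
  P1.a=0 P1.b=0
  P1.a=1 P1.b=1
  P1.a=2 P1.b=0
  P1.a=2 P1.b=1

missing: P1.a=0 P1.b=1

outcome vector order: (P1.a,P1.b)
TSO: 5 outcomes — {(0,0) (0,1) (1,1) (2,0) (2,1)}
TSO∖claimed = {(0,1)}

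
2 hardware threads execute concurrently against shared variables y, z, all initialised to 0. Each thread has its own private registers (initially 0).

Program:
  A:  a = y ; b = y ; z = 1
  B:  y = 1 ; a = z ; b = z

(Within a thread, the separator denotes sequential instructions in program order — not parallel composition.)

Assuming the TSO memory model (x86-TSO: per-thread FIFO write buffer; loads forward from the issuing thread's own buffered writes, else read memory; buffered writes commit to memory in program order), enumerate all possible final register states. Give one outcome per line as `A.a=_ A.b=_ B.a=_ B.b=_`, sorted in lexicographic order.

A.a=0 A.b=0 B.a=0 B.b=0
A.a=0 A.b=0 B.a=0 B.b=1
A.a=0 A.b=0 B.a=1 B.b=1
A.a=0 A.b=1 B.a=0 B.b=0
A.a=0 A.b=1 B.a=0 B.b=1
A.a=0 A.b=1 B.a=1 B.b=1
A.a=1 A.b=1 B.a=0 B.b=0
A.a=1 A.b=1 B.a=0 B.b=1
A.a=1 A.b=1 B.a=1 B.b=1

outcome vector order: (A.a,A.b,B.a,B.b)
|TSO outcomes| = 9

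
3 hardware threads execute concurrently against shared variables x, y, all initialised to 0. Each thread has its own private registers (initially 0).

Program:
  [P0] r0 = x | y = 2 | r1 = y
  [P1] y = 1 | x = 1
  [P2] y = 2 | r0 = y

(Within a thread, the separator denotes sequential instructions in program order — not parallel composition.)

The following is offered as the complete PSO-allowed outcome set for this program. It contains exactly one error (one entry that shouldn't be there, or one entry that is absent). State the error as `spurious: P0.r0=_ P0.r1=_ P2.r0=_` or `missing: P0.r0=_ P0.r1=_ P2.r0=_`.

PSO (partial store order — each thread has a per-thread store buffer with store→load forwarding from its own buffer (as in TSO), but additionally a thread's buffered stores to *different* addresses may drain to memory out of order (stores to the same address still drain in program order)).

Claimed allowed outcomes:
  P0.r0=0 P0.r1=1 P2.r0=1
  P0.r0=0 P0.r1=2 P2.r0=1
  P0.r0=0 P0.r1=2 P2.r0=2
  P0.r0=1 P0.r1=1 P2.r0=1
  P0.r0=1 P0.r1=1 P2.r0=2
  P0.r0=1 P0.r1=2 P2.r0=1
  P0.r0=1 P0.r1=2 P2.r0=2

missing: P0.r0=0 P0.r1=1 P2.r0=2

outcome vector order: (P0.r0,P0.r1,P2.r0)
PSO: 8 outcomes — {<0 1 1> <0 1 2> <0 2 1> <0 2 2> <1 1 1> <1 1 2> <1 2 1> <1 2 2>}
PSO∖claimed = {<0 1 2>}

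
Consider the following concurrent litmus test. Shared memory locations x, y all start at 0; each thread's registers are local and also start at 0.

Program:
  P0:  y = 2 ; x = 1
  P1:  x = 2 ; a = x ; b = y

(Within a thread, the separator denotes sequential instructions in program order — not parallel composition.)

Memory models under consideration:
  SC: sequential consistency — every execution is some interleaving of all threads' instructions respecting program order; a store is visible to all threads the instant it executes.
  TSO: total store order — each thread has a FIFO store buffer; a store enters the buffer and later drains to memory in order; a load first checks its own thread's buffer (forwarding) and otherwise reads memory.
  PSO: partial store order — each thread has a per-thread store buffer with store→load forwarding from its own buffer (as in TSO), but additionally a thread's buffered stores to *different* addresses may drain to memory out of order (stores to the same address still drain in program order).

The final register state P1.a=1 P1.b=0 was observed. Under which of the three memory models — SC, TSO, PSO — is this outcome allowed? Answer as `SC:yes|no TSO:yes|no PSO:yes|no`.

outcome vector order: (P1.a,P1.b)
SC: 3 outcomes — {1/2; 2/0; 2/2}
TSO: 3 outcomes — {1/2; 2/0; 2/2}
PSO: 4 outcomes — {1/0; 1/2; 2/0; 2/2}
target 1/0 ∈ {PSO}

SC:no TSO:no PSO:yes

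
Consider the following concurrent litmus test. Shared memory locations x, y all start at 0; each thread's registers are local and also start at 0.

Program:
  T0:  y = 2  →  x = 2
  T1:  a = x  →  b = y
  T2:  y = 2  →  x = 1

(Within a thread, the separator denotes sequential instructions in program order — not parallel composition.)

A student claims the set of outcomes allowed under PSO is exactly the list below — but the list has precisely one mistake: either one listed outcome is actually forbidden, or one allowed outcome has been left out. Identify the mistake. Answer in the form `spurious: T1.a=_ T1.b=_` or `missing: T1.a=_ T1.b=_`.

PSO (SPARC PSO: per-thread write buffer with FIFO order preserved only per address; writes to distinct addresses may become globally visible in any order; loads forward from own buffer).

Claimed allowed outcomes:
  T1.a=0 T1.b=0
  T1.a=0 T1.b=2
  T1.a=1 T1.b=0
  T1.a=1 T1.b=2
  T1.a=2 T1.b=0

outcome vector order: (T1.a,T1.b)
[PSO] allowed = {<0 0>, <0 2>, <1 0>, <1 2>, <2 0>, <2 2>}
PSO∖claimed = {<2 2>}

missing: T1.a=2 T1.b=2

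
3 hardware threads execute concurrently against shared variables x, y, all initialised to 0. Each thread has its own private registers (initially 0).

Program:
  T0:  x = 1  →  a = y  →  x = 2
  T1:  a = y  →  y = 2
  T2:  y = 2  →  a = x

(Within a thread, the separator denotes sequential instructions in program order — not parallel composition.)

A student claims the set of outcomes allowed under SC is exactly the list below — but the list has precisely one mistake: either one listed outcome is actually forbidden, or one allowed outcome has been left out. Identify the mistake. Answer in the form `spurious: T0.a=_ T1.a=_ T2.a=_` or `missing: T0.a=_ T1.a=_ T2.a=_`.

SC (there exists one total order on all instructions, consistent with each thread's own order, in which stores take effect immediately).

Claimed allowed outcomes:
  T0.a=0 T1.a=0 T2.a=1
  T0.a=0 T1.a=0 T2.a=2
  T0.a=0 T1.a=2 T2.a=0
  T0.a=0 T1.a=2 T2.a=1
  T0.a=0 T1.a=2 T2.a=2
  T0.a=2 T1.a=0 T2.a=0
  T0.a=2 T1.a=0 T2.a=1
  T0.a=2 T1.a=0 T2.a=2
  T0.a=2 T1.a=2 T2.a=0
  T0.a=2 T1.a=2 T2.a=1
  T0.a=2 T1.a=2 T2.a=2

spurious: T0.a=0 T1.a=2 T2.a=0

outcome vector order: (T0.a,T1.a,T2.a)
SC (10): <0 0 1>; <0 0 2>; <0 2 1>; <0 2 2>; <2 0 0>; <2 0 1>; <2 0 2>; <2 2 0>; <2 2 1>; <2 2 2>
claimed∖SC = {<0 2 0>}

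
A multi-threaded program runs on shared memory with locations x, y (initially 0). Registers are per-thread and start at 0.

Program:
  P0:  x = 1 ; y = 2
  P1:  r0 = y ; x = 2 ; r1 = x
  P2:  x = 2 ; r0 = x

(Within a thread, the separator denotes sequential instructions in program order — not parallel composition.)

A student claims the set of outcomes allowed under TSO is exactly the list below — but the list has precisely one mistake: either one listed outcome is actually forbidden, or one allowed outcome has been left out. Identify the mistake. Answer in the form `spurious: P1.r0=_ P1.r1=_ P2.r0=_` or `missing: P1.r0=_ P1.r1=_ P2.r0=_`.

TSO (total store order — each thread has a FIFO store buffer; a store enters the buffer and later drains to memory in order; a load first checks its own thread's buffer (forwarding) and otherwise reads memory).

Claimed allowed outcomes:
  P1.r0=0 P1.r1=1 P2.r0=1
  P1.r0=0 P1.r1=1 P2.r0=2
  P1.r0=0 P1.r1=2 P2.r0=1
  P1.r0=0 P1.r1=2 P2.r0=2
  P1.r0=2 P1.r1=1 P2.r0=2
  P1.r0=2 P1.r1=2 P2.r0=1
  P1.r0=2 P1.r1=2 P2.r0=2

spurious: P1.r0=2 P1.r1=1 P2.r0=2

outcome vector order: (P1.r0,P1.r1,P2.r0)
TSO: 6 outcomes — {<0 1 1>, <0 1 2>, <0 2 1>, <0 2 2>, <2 2 1>, <2 2 2>}
claimed∖TSO = {<2 1 2>}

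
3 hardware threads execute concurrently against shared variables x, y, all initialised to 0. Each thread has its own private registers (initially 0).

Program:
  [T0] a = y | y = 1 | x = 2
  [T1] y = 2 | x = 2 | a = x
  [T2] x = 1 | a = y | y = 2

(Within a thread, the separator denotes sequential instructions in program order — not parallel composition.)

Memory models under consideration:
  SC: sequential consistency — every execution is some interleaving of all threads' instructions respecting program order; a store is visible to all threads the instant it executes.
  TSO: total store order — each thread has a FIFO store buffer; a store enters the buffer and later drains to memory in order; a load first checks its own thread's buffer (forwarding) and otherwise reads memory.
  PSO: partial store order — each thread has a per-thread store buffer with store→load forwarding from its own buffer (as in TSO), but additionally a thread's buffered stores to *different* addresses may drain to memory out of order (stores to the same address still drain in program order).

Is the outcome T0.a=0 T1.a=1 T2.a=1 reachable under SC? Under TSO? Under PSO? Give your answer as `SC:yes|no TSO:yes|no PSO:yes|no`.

SC:yes TSO:yes PSO:yes

outcome vector order: (T0.a,T1.a,T2.a)
under SC → 011; 012; 020; 021; 022; 211; 212; 220; 221; 222
under TSO → 010; 011; 012; 020; 021; 022; 210; 211; 212; 220; 221; 222
under PSO → 010; 011; 012; 020; 021; 022; 210; 211; 212; 220; 221; 222
target 011 ∈ {SC,TSO,PSO}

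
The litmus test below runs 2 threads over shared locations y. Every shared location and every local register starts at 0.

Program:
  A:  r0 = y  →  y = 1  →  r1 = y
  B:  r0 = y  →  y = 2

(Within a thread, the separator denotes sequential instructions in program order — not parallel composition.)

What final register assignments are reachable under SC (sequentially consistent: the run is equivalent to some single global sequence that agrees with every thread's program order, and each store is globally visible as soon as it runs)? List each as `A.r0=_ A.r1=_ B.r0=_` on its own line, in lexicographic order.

A.r0=0 A.r1=1 B.r0=0
A.r0=0 A.r1=1 B.r0=1
A.r0=0 A.r1=2 B.r0=0
A.r0=0 A.r1=2 B.r0=1
A.r0=2 A.r1=1 B.r0=0

outcome vector order: (A.r0,A.r1,B.r0)
|SC outcomes| = 5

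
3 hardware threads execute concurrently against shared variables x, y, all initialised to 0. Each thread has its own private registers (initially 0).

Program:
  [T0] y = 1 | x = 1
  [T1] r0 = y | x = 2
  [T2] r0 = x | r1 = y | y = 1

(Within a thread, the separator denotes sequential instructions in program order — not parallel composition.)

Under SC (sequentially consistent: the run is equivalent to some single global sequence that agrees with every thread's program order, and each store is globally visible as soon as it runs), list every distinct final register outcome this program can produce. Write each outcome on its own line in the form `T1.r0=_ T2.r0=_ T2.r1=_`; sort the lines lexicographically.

T1.r0=0 T2.r0=0 T2.r1=0
T1.r0=0 T2.r0=0 T2.r1=1
T1.r0=0 T2.r0=1 T2.r1=1
T1.r0=0 T2.r0=2 T2.r1=0
T1.r0=0 T2.r0=2 T2.r1=1
T1.r0=1 T2.r0=0 T2.r1=0
T1.r0=1 T2.r0=0 T2.r1=1
T1.r0=1 T2.r0=1 T2.r1=1
T1.r0=1 T2.r0=2 T2.r1=1

outcome vector order: (T1.r0,T2.r0,T2.r1)
|SC outcomes| = 9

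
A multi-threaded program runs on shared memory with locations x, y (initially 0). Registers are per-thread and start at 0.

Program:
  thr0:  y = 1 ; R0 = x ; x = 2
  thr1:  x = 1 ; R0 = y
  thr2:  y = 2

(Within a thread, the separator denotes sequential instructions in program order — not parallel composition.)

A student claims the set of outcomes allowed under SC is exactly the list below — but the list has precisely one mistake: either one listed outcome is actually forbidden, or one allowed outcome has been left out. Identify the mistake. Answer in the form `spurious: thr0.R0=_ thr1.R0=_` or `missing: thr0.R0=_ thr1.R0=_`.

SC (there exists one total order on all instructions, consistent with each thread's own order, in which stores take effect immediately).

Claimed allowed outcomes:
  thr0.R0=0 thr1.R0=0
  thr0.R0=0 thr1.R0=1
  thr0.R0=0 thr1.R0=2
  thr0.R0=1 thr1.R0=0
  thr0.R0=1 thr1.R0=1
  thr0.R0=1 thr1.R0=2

outcome vector order: (thr0.R0,thr1.R0)
under SC → 0/1, 0/2, 1/0, 1/1, 1/2
claimed∖SC = {0/0}

spurious: thr0.R0=0 thr1.R0=0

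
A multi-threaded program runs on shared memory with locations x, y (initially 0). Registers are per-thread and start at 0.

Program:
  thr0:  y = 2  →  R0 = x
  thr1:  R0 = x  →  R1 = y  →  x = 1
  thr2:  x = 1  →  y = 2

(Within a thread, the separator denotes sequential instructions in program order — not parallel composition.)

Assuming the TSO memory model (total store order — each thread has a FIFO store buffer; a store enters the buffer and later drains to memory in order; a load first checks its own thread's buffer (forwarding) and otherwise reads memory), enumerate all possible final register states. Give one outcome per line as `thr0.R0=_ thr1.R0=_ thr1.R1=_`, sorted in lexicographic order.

thr0.R0=0 thr1.R0=0 thr1.R1=0
thr0.R0=0 thr1.R0=0 thr1.R1=2
thr0.R0=0 thr1.R0=1 thr1.R1=0
thr0.R0=0 thr1.R0=1 thr1.R1=2
thr0.R0=1 thr1.R0=0 thr1.R1=0
thr0.R0=1 thr1.R0=0 thr1.R1=2
thr0.R0=1 thr1.R0=1 thr1.R1=0
thr0.R0=1 thr1.R0=1 thr1.R1=2

outcome vector order: (thr0.R0,thr1.R0,thr1.R1)
|TSO outcomes| = 8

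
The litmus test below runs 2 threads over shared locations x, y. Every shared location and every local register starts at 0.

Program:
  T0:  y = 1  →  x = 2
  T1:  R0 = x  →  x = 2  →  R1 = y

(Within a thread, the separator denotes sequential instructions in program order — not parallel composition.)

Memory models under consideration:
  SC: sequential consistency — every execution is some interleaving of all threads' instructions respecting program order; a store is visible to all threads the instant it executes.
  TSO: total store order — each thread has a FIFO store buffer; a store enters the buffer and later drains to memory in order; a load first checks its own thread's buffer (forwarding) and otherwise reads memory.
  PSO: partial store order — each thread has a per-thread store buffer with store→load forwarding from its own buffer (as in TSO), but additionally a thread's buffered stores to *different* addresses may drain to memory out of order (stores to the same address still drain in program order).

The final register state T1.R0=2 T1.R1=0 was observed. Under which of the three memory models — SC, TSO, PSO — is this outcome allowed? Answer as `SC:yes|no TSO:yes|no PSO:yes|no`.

SC:no TSO:no PSO:yes

outcome vector order: (T1.R0,T1.R1)
[SC] allowed = {<0 0>; <0 1>; <2 1>}
[TSO] allowed = {<0 0>; <0 1>; <2 1>}
[PSO] allowed = {<0 0>; <0 1>; <2 0>; <2 1>}
target <2 0> ∈ {PSO}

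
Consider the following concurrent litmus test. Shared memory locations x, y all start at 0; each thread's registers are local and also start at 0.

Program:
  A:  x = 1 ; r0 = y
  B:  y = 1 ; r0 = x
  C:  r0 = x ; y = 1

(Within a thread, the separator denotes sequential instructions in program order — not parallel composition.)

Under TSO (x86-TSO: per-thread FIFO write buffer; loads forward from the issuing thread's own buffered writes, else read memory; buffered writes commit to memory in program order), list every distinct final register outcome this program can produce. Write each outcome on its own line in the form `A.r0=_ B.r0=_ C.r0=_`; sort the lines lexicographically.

A.r0=0 B.r0=0 C.r0=0
A.r0=0 B.r0=0 C.r0=1
A.r0=0 B.r0=1 C.r0=0
A.r0=0 B.r0=1 C.r0=1
A.r0=1 B.r0=0 C.r0=0
A.r0=1 B.r0=0 C.r0=1
A.r0=1 B.r0=1 C.r0=0
A.r0=1 B.r0=1 C.r0=1

outcome vector order: (A.r0,B.r0,C.r0)
|TSO outcomes| = 8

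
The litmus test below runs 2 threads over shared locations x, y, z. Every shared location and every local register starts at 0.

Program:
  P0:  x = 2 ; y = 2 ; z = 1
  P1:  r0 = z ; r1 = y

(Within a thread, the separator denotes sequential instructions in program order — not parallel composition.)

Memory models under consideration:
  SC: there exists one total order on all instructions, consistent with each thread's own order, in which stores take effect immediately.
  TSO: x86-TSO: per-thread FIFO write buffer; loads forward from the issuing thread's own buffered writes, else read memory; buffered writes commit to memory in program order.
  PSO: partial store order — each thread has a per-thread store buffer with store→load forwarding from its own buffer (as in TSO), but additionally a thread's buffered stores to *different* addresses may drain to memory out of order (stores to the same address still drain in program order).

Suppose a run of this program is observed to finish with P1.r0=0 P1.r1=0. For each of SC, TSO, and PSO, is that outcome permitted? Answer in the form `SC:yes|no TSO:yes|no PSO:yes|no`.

outcome vector order: (P1.r0,P1.r1)
[SC] allowed = {00 02 12}
[TSO] allowed = {00 02 12}
[PSO] allowed = {00 02 10 12}
target 00 ∈ {SC,TSO,PSO}

SC:yes TSO:yes PSO:yes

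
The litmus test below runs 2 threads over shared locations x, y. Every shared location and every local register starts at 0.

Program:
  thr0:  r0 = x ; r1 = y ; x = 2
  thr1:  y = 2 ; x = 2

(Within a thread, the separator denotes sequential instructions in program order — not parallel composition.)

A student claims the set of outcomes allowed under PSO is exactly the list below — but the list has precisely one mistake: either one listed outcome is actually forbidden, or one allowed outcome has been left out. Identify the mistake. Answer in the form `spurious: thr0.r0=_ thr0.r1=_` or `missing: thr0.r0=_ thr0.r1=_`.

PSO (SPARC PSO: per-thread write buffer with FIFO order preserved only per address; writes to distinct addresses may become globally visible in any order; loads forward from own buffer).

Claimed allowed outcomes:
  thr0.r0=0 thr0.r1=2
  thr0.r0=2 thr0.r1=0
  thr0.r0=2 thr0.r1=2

missing: thr0.r0=0 thr0.r1=0

outcome vector order: (thr0.r0,thr0.r1)
PSO: 4 outcomes — {(0,0); (0,2); (2,0); (2,2)}
PSO∖claimed = {(0,0)}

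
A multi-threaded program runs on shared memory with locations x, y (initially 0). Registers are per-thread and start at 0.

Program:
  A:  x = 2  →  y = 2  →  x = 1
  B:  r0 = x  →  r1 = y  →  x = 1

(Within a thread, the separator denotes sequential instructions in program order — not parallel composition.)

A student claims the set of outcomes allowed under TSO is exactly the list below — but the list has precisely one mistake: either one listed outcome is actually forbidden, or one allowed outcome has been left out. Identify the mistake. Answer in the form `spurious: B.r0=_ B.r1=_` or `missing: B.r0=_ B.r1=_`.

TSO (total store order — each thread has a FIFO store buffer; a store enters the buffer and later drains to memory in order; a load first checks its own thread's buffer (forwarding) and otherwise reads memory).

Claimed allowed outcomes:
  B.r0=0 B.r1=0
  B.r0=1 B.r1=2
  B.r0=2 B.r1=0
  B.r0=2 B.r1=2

outcome vector order: (B.r0,B.r1)
TSO (5): <0 0>, <0 2>, <1 2>, <2 0>, <2 2>
TSO∖claimed = {<0 2>}

missing: B.r0=0 B.r1=2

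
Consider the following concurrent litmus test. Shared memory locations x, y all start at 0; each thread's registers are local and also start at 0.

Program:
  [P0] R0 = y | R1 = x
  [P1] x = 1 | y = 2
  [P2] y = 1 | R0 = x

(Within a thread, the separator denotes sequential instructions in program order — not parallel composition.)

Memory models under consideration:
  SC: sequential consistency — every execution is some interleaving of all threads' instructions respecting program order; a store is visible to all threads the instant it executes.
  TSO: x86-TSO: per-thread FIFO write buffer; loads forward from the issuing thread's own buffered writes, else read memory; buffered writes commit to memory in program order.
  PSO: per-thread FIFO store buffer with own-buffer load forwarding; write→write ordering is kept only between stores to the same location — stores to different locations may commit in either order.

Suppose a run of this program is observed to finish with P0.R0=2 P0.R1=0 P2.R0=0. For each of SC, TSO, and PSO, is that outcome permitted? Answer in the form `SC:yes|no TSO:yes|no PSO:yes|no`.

SC:no TSO:no PSO:yes

outcome vector order: (P0.R0,P0.R1,P2.R0)
under SC → 0/0/0 0/0/1 0/1/0 0/1/1 1/0/0 1/0/1 1/1/0 1/1/1 2/1/0 2/1/1
under TSO → 0/0/0 0/0/1 0/1/0 0/1/1 1/0/0 1/0/1 1/1/0 1/1/1 2/1/0 2/1/1
under PSO → 0/0/0 0/0/1 0/1/0 0/1/1 1/0/0 1/0/1 1/1/0 1/1/1 2/0/0 2/0/1 2/1/0 2/1/1
target 2/0/0 ∈ {PSO}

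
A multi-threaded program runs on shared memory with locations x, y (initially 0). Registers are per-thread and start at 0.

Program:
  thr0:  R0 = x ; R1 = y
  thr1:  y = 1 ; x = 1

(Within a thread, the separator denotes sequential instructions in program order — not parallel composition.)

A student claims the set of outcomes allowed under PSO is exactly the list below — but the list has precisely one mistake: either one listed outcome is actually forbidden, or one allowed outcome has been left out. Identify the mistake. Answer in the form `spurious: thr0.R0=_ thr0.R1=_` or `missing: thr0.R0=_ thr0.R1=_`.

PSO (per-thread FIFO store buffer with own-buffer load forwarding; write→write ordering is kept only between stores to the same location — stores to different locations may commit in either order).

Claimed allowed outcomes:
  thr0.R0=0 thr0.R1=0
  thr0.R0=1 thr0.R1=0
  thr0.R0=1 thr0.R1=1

outcome vector order: (thr0.R0,thr0.R1)
under PSO → (0,0) (0,1) (1,0) (1,1)
PSO∖claimed = {(0,1)}

missing: thr0.R0=0 thr0.R1=1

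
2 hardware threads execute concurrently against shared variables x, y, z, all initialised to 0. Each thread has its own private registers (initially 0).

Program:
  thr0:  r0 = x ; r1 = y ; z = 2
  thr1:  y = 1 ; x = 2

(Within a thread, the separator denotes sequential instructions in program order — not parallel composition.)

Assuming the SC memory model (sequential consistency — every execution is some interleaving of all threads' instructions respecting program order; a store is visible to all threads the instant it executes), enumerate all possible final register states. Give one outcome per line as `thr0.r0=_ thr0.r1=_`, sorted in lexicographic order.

outcome vector order: (thr0.r0,thr0.r1)
|SC outcomes| = 3

thr0.r0=0 thr0.r1=0
thr0.r0=0 thr0.r1=1
thr0.r0=2 thr0.r1=1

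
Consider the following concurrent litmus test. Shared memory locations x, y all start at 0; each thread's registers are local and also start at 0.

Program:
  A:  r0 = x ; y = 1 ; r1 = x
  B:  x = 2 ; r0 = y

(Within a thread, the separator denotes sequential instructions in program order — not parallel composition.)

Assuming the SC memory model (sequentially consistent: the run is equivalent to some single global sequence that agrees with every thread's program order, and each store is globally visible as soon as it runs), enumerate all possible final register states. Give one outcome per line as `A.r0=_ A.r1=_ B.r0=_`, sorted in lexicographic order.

A.r0=0 A.r1=0 B.r0=1
A.r0=0 A.r1=2 B.r0=0
A.r0=0 A.r1=2 B.r0=1
A.r0=2 A.r1=2 B.r0=0
A.r0=2 A.r1=2 B.r0=1

outcome vector order: (A.r0,A.r1,B.r0)
|SC outcomes| = 5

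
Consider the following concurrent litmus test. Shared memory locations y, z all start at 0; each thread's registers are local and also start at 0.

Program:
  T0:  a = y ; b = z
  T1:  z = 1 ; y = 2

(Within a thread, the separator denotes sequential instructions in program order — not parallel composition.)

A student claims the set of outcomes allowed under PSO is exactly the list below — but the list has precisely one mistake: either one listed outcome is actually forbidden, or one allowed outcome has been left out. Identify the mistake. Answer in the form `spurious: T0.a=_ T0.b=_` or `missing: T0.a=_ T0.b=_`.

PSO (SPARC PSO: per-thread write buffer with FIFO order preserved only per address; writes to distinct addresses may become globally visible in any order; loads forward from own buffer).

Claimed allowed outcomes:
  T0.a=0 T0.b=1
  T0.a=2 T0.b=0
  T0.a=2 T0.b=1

missing: T0.a=0 T0.b=0

outcome vector order: (T0.a,T0.b)
[PSO] allowed = {00, 01, 20, 21}
PSO∖claimed = {00}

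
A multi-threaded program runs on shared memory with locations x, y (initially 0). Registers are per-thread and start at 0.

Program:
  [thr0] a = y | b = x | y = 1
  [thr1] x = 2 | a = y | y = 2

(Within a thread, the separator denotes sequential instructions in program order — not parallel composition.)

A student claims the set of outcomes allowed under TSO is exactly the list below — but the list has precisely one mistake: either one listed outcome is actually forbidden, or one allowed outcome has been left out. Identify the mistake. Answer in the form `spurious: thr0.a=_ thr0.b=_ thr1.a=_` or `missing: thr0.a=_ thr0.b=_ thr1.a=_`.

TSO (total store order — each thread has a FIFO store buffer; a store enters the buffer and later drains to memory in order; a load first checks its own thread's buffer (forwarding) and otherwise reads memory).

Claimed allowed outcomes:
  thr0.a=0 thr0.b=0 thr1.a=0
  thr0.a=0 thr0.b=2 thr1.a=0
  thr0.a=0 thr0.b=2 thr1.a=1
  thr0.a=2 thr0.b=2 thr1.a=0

outcome vector order: (thr0.a,thr0.b,thr1.a)
TSO (5): <0 0 0>; <0 0 1>; <0 2 0>; <0 2 1>; <2 2 0>
TSO∖claimed = {<0 0 1>}

missing: thr0.a=0 thr0.b=0 thr1.a=1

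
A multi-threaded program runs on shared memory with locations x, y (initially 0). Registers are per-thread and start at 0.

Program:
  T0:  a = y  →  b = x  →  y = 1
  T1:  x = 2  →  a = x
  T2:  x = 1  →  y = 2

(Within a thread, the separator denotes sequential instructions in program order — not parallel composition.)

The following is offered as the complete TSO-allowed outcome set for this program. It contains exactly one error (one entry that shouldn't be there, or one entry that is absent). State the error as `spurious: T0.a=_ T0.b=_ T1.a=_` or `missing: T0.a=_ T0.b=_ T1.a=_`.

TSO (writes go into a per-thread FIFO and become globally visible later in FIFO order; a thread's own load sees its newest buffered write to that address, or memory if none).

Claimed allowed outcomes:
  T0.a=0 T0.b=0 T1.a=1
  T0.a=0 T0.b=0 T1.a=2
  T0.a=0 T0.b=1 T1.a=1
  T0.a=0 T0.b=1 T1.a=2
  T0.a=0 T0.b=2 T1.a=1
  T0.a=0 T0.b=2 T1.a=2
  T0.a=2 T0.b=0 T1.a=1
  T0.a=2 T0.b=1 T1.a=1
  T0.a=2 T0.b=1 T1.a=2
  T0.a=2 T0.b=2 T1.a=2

outcome vector order: (T0.a,T0.b,T1.a)
under TSO → <0 0 1>; <0 0 2>; <0 1 1>; <0 1 2>; <0 2 1>; <0 2 2>; <2 1 1>; <2 1 2>; <2 2 2>
claimed∖TSO = {<2 0 1>}

spurious: T0.a=2 T0.b=0 T1.a=1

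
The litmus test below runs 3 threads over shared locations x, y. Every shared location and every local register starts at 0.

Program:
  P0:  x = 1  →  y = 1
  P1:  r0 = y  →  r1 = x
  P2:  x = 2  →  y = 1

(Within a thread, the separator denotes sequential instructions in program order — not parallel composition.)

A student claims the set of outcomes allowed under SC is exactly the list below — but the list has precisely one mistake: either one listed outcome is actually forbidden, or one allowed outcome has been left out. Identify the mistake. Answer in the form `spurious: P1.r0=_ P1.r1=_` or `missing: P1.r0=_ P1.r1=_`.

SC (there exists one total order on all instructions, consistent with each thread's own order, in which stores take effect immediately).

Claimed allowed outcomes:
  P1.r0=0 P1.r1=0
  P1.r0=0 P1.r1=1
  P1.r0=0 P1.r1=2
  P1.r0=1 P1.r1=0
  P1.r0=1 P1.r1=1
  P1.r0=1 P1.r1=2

spurious: P1.r0=1 P1.r1=0

outcome vector order: (P1.r0,P1.r1)
[SC] allowed = {<0 0>, <0 1>, <0 2>, <1 1>, <1 2>}
claimed∖SC = {<1 0>}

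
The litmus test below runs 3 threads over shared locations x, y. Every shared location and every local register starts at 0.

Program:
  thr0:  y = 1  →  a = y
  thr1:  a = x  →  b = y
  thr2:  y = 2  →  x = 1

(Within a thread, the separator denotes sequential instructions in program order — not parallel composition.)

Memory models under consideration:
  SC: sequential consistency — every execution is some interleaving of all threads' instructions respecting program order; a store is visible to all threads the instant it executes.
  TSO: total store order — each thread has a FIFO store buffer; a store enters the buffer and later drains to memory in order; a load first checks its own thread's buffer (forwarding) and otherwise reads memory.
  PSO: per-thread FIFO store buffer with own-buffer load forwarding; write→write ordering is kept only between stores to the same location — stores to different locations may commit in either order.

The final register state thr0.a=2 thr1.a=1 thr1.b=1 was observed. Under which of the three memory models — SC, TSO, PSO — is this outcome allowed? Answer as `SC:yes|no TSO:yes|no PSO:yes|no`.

outcome vector order: (thr0.a,thr1.a,thr1.b)
SC: 9 outcomes — {<1 0 0> <1 0 1> <1 0 2> <1 1 1> <1 1 2> <2 0 0> <2 0 1> <2 0 2> <2 1 2>}
TSO: 9 outcomes — {<1 0 0> <1 0 1> <1 0 2> <1 1 1> <1 1 2> <2 0 0> <2 0 1> <2 0 2> <2 1 2>}
PSO: 12 outcomes — {<1 0 0> <1 0 1> <1 0 2> <1 1 0> <1 1 1> <1 1 2> <2 0 0> <2 0 1> <2 0 2> <2 1 0> <2 1 1> <2 1 2>}
target <2 1 1> ∈ {PSO}

SC:no TSO:no PSO:yes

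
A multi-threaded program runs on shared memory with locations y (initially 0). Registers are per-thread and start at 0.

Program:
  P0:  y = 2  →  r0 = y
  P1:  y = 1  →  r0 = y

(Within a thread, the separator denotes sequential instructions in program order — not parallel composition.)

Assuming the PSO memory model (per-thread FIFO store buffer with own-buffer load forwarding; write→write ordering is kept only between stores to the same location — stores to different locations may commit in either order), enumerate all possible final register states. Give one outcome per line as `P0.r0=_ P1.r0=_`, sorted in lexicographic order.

P0.r0=1 P1.r0=1
P0.r0=2 P1.r0=1
P0.r0=2 P1.r0=2

outcome vector order: (P0.r0,P1.r0)
|PSO outcomes| = 3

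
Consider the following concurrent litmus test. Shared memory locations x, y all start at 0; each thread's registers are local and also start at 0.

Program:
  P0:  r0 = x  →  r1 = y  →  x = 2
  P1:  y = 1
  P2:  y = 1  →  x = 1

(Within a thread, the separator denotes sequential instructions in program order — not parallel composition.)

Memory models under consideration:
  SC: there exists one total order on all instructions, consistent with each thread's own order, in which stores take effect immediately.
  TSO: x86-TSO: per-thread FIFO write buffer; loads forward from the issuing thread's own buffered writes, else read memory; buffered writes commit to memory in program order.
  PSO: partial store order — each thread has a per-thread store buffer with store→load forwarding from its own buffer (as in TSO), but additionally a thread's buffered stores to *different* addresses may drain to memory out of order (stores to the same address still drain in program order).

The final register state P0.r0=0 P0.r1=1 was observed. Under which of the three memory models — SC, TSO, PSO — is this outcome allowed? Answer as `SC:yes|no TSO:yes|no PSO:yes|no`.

outcome vector order: (P0.r0,P0.r1)
SC: 3 outcomes — {<0 0>; <0 1>; <1 1>}
TSO: 3 outcomes — {<0 0>; <0 1>; <1 1>}
PSO: 4 outcomes — {<0 0>; <0 1>; <1 0>; <1 1>}
target <0 1> ∈ {SC,TSO,PSO}

SC:yes TSO:yes PSO:yes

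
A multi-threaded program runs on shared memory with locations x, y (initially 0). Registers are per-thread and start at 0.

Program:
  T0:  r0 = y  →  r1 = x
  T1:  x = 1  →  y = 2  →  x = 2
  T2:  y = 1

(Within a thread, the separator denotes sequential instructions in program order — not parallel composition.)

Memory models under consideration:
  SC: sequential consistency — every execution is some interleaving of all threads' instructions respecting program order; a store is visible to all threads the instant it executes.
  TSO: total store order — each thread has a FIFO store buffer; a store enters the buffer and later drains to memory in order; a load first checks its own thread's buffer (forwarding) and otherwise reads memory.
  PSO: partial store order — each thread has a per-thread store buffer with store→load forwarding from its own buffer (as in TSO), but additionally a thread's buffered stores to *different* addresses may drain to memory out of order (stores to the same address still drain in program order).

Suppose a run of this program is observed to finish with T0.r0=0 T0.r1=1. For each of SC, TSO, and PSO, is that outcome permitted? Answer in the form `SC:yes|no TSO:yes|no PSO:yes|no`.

SC:yes TSO:yes PSO:yes

outcome vector order: (T0.r0,T0.r1)
SC (8): <0 0>, <0 1>, <0 2>, <1 0>, <1 1>, <1 2>, <2 1>, <2 2>
TSO (8): <0 0>, <0 1>, <0 2>, <1 0>, <1 1>, <1 2>, <2 1>, <2 2>
PSO (9): <0 0>, <0 1>, <0 2>, <1 0>, <1 1>, <1 2>, <2 0>, <2 1>, <2 2>
target <0 1> ∈ {SC,TSO,PSO}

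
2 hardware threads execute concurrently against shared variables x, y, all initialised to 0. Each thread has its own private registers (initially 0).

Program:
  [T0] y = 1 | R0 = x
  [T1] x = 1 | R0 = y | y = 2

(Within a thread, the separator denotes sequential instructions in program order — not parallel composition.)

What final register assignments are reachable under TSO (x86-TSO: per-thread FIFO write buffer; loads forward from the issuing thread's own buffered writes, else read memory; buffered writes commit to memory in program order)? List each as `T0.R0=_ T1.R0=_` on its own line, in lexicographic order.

T0.R0=0 T1.R0=0
T0.R0=0 T1.R0=1
T0.R0=1 T1.R0=0
T0.R0=1 T1.R0=1

outcome vector order: (T0.R0,T1.R0)
|TSO outcomes| = 4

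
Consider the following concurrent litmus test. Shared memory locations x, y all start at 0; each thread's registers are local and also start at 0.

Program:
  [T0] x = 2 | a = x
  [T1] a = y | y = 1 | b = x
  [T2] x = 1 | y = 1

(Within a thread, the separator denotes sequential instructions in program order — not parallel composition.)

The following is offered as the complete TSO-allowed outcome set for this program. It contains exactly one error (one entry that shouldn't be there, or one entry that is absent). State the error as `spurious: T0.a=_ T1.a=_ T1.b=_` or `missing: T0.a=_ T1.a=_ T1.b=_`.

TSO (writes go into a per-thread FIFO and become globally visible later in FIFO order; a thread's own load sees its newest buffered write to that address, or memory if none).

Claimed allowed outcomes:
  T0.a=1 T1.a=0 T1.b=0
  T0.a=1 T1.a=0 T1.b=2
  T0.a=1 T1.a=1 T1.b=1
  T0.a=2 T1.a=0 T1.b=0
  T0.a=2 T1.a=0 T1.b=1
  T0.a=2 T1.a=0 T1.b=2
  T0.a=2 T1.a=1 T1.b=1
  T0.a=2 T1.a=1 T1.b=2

missing: T0.a=1 T1.a=0 T1.b=1

outcome vector order: (T0.a,T1.a,T1.b)
TSO: 9 outcomes — {100, 101, 102, 111, 200, 201, 202, 211, 212}
TSO∖claimed = {101}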